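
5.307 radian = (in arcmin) 1.824e+04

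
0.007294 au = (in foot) 3.58e+09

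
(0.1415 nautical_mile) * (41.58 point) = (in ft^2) 41.38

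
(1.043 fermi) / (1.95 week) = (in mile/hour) 1.978e-21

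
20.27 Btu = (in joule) 2.139e+04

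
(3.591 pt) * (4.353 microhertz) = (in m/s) 5.514e-09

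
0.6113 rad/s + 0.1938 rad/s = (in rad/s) 0.8051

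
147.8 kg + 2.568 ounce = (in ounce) 5216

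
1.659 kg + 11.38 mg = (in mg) 1.659e+06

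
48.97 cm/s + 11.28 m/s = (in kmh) 42.37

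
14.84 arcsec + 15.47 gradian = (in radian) 0.2431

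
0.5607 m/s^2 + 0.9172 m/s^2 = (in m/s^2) 1.478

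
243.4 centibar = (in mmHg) 1826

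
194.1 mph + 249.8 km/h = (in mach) 0.4586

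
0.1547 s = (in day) 1.791e-06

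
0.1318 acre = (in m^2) 533.4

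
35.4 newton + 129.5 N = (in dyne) 1.649e+07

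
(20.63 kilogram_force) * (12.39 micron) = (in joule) 0.002507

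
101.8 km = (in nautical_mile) 54.97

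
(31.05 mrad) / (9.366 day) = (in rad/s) 3.837e-08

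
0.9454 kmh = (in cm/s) 26.26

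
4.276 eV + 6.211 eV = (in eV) 10.49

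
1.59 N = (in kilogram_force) 0.1621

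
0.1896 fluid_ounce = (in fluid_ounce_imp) 0.1973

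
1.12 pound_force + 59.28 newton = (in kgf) 6.553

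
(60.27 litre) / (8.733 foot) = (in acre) 5.595e-06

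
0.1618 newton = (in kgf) 0.0165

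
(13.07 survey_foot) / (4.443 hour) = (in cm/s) 0.02491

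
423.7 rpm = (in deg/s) 2542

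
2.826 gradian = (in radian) 0.04439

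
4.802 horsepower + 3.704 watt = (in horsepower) 4.807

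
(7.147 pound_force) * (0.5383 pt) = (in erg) 6.037e+04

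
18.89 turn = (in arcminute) 4.08e+05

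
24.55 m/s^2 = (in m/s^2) 24.55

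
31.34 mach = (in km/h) 3.842e+04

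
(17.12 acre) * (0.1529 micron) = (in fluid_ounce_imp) 372.8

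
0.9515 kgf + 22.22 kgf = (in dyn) 2.272e+07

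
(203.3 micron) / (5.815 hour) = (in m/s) 9.711e-09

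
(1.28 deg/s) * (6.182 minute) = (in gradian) 527.5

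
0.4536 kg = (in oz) 16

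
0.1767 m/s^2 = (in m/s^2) 0.1767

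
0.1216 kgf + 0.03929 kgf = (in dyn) 1.578e+05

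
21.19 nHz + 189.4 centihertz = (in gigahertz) 1.894e-09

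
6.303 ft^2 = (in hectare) 5.856e-05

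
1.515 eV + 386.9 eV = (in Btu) 5.898e-20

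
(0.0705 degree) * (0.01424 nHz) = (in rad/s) 1.752e-14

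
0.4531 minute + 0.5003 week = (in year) 0.009596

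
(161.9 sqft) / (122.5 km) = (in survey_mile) 7.629e-08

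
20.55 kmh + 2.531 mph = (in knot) 13.3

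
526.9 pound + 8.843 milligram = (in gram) 2.39e+05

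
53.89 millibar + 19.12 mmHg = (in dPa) 7.938e+04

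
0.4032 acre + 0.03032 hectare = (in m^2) 1935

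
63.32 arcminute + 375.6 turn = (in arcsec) 4.868e+08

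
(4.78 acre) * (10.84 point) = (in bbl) 465.3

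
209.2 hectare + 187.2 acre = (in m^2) 2.85e+06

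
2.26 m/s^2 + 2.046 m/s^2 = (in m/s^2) 4.306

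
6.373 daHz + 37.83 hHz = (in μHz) 3.847e+09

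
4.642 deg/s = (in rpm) 0.7737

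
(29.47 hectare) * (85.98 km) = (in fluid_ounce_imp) 8.918e+14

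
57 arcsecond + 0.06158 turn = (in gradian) 24.65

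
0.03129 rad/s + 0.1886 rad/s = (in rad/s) 0.2199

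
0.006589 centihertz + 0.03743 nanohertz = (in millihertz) 0.06589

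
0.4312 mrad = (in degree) 0.02471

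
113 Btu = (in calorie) 2.849e+04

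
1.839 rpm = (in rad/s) 0.1926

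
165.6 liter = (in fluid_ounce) 5600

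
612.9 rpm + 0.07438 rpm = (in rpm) 613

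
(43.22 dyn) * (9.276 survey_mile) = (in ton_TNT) 1.542e-09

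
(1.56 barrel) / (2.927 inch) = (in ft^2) 35.91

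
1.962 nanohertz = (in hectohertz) 1.962e-11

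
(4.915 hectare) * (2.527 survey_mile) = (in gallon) 5.28e+10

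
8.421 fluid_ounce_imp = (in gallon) 0.06321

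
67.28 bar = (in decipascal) 6.728e+07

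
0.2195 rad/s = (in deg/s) 12.58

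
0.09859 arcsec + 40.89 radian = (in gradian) 2603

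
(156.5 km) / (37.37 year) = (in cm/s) 0.01328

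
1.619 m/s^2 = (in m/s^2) 1.619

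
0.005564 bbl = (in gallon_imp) 0.1946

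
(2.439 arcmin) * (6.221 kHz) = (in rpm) 42.15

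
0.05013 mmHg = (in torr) 0.05013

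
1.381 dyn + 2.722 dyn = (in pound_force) 9.224e-06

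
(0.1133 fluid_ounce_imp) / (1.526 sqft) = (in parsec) 7.359e-22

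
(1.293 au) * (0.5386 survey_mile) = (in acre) 4.143e+10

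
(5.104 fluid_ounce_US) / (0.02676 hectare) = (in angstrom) 5641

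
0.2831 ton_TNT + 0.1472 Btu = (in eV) 7.393e+27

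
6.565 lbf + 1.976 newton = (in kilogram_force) 3.179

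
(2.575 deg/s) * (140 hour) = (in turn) 3605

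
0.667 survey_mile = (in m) 1073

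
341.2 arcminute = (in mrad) 99.25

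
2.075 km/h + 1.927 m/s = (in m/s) 2.503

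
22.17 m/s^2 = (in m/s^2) 22.17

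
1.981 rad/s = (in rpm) 18.92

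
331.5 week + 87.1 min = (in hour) 5.569e+04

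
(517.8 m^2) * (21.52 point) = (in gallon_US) 1038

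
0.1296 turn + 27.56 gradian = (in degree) 71.46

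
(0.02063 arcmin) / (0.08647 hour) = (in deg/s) 1.105e-06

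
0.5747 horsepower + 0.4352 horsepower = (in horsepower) 1.01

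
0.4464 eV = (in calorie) 1.709e-20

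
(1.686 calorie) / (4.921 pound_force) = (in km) 0.0003223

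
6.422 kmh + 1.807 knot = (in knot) 5.275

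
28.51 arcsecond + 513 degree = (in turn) 1.425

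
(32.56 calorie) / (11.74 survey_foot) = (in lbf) 8.559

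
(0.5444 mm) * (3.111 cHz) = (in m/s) 1.694e-05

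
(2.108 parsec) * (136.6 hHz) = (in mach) 2.609e+18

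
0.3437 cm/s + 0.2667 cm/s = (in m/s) 0.006104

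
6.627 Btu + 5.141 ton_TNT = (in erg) 2.151e+17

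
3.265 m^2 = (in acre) 0.0008068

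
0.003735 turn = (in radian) 0.02347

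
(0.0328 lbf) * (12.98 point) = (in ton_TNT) 1.597e-13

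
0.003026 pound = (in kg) 0.001373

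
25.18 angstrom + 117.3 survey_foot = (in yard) 39.1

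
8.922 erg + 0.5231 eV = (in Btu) 8.456e-10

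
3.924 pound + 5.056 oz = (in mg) 1.923e+06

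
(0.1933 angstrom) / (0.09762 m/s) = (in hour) 5.5e-14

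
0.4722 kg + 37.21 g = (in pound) 1.123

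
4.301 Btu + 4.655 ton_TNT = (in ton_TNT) 4.655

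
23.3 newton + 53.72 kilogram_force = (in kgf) 56.1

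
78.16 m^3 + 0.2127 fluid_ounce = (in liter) 7.816e+04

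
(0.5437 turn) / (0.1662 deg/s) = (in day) 0.01363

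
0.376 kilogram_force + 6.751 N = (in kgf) 1.064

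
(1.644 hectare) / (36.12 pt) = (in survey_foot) 4.233e+06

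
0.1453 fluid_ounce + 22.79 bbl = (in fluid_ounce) 1.225e+05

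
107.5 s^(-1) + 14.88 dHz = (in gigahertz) 1.09e-07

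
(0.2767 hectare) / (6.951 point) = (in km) 1128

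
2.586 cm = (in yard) 0.02828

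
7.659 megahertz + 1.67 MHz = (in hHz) 9.329e+04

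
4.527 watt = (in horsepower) 0.006071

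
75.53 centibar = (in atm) 0.7454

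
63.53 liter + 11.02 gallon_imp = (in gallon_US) 30.02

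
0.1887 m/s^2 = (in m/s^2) 0.1887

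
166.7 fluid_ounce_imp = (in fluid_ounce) 160.2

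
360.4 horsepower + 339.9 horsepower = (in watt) 5.222e+05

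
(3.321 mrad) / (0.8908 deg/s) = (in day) 2.472e-06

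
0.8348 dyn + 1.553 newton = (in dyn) 1.553e+05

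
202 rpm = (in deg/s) 1212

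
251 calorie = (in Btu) 0.9954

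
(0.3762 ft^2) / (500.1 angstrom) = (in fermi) 6.989e+20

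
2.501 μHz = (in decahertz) 2.501e-07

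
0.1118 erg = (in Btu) 1.06e-11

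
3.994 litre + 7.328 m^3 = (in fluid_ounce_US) 2.479e+05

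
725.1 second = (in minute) 12.09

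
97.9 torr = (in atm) 0.1288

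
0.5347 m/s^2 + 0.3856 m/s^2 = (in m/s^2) 0.9203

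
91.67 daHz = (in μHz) 9.167e+08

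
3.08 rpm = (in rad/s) 0.3225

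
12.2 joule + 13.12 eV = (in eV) 7.615e+19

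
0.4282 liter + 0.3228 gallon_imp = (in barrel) 0.01192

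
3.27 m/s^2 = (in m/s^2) 3.27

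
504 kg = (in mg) 5.04e+08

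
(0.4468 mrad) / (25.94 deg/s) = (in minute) 1.645e-05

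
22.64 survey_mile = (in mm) 3.644e+07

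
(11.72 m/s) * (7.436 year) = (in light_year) 2.905e-07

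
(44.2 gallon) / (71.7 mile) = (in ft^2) 1.561e-05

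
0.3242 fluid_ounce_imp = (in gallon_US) 0.002433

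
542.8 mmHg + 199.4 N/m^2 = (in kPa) 72.57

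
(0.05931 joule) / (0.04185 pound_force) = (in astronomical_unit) 2.13e-12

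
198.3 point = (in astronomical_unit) 4.676e-13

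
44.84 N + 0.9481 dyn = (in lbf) 10.08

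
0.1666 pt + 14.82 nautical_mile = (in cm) 2.745e+06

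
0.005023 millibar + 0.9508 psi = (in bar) 0.06556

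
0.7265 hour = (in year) 8.293e-05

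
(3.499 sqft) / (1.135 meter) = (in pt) 811.9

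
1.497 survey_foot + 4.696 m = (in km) 0.005152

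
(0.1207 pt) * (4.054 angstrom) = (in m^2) 1.726e-14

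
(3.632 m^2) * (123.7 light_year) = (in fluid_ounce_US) 1.437e+23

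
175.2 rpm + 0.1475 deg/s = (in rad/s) 18.35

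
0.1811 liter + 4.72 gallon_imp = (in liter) 21.64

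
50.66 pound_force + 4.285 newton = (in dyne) 2.296e+07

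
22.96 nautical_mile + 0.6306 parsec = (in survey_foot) 6.384e+16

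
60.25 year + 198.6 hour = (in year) 60.27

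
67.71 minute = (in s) 4063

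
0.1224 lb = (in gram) 55.52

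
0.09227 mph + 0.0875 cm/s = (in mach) 0.0001237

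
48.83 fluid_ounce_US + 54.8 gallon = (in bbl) 1.314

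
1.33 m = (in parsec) 4.31e-17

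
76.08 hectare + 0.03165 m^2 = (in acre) 188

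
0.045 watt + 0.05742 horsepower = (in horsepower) 0.05748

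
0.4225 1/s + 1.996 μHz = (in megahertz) 4.225e-07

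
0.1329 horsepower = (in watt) 99.1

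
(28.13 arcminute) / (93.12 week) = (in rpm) 1.387e-09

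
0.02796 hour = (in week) 0.0001664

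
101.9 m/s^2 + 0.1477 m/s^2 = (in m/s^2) 102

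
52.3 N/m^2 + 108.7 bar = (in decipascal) 1.087e+08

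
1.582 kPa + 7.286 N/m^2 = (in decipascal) 1.589e+04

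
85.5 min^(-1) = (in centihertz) 142.5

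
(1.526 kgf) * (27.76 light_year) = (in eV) 2.453e+37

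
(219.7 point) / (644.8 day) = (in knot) 2.704e-09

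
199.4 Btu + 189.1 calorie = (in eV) 1.318e+24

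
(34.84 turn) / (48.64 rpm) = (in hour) 0.01194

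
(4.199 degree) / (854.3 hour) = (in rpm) 2.276e-07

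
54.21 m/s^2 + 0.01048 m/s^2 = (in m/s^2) 54.22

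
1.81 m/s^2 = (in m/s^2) 1.81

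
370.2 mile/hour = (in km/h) 595.8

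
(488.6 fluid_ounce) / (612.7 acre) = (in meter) 5.828e-09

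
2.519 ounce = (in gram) 71.41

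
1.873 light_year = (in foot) 5.814e+16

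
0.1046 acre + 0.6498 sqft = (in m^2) 423.4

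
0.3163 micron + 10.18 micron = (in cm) 0.00105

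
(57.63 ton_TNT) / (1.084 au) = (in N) 1.487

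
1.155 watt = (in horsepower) 0.001549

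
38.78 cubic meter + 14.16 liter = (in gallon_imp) 8534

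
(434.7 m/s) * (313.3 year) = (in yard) 4.697e+12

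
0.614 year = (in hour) 5379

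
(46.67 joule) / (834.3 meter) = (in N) 0.05594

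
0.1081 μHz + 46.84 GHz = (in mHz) 4.684e+13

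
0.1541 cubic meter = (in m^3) 0.1541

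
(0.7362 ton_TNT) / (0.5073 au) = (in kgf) 0.004139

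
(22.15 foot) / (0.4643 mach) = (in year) 1.354e-09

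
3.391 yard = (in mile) 0.001927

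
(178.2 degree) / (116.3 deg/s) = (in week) 2.533e-06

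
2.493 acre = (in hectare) 1.009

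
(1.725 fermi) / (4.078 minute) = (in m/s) 7.05e-18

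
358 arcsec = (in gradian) 0.1105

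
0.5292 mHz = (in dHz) 0.005292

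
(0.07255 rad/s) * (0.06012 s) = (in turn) 0.0006942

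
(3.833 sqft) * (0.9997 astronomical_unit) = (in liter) 5.326e+13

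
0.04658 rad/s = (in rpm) 0.4448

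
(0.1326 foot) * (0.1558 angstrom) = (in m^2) 6.297e-13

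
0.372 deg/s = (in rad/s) 0.006493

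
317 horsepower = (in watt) 2.364e+05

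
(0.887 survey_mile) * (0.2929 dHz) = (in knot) 81.27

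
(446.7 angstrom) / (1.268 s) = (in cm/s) 3.523e-06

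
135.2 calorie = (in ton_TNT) 1.352e-07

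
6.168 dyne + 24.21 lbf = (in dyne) 1.077e+07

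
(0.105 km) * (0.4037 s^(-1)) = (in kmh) 152.6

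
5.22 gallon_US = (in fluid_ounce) 668.2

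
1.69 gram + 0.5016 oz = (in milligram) 1.591e+04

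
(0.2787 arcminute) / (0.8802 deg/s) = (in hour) 1.466e-06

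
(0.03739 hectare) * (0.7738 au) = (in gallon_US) 1.143e+16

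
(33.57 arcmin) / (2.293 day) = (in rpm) 4.707e-07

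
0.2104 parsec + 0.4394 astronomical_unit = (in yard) 7.1e+15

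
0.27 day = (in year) 0.0007397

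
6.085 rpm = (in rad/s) 0.6372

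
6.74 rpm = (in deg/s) 40.44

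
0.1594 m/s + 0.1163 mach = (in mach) 0.1168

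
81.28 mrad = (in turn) 0.01294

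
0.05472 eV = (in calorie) 2.095e-21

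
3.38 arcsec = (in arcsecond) 3.38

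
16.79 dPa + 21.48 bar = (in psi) 311.5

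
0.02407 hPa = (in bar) 2.407e-05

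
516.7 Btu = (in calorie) 1.303e+05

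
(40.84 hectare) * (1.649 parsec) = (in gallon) 5.49e+24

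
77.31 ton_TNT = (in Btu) 3.066e+08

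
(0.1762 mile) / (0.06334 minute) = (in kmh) 268.6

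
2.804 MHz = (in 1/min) 1.682e+08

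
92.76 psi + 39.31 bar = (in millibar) 4.571e+04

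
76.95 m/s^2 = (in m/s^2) 76.95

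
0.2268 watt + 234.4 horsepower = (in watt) 1.748e+05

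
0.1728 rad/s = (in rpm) 1.65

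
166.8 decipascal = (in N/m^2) 16.68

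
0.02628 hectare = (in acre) 0.06494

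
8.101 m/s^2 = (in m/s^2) 8.101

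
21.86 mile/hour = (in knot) 19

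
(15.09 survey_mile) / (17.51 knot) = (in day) 0.0312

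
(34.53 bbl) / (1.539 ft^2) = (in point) 1.088e+05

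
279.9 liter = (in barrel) 1.761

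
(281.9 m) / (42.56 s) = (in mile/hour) 14.82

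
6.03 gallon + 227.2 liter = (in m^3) 0.25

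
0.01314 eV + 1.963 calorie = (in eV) 5.126e+19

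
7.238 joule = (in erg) 7.238e+07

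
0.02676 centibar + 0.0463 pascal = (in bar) 0.0002681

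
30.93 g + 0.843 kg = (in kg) 0.8739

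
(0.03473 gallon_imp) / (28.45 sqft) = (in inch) 0.002352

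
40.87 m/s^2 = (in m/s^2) 40.87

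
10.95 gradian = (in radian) 0.172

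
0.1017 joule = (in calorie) 0.02431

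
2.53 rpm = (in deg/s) 15.18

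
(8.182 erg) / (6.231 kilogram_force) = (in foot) 4.393e-08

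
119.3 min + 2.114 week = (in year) 0.04077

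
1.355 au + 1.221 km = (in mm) 2.027e+14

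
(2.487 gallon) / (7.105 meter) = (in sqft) 0.01426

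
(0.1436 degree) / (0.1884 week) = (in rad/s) 2.2e-08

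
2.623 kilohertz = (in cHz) 2.623e+05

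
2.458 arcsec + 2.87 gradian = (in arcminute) 155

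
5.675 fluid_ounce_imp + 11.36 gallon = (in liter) 43.16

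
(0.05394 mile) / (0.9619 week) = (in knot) 0.0002901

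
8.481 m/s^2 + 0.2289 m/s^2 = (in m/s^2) 8.71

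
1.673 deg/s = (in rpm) 0.2788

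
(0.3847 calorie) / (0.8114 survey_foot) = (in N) 6.508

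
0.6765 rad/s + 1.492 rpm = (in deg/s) 47.71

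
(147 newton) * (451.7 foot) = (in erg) 2.024e+11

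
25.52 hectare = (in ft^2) 2.747e+06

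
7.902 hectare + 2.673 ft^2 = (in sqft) 8.506e+05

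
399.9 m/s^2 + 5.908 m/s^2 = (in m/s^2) 405.8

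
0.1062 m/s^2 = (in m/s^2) 0.1062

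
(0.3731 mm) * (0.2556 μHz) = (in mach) 2.801e-13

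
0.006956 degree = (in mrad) 0.1214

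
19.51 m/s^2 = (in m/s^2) 19.51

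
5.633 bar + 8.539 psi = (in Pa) 6.222e+05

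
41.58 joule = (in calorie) 9.938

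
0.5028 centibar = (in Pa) 502.8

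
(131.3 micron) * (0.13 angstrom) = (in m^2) 1.707e-15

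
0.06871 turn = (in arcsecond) 8.905e+04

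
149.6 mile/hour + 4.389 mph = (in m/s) 68.84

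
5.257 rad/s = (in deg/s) 301.2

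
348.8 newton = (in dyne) 3.488e+07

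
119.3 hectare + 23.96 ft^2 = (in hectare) 119.3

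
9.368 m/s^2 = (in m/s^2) 9.368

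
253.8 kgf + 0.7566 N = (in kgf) 253.9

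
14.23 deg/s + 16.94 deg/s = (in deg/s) 31.17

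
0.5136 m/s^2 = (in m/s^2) 0.5136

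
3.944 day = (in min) 5679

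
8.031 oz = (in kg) 0.2277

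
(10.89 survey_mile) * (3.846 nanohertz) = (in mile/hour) 0.0001508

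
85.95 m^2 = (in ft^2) 925.2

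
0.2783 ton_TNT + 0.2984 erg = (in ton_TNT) 0.2783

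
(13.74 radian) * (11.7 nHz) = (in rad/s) 1.608e-07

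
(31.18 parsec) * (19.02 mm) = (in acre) 4.522e+12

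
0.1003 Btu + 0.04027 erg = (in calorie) 25.29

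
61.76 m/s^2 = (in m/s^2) 61.76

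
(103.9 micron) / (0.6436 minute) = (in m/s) 2.691e-06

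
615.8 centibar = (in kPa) 615.8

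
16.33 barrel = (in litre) 2596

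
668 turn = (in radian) 4197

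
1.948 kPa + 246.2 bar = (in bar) 246.2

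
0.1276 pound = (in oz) 2.042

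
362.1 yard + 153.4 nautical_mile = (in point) 8.063e+08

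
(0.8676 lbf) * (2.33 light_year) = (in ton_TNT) 2.033e+07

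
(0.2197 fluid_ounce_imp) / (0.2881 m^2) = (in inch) 0.000853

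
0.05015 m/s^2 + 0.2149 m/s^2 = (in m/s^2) 0.2651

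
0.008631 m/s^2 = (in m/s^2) 0.008631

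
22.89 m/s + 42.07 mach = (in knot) 2.789e+04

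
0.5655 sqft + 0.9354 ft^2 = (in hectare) 1.394e-05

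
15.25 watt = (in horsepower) 0.02045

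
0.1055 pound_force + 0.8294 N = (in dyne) 1.299e+05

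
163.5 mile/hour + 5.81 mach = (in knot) 3988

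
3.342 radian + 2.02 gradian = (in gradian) 214.8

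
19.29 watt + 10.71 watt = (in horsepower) 0.04023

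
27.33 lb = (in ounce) 437.3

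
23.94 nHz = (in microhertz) 0.02394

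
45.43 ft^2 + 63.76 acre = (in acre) 63.76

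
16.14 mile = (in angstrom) 2.597e+14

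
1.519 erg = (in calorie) 3.63e-08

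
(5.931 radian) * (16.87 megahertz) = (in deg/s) 5.733e+09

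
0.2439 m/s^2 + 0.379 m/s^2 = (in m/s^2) 0.6229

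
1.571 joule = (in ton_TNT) 3.755e-10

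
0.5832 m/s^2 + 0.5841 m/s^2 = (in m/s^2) 1.167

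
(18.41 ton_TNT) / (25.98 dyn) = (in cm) 2.965e+16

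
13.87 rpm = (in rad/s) 1.452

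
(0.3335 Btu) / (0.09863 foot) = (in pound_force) 2631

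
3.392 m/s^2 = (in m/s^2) 3.392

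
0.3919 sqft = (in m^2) 0.03641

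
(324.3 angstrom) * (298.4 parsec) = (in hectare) 2.986e+07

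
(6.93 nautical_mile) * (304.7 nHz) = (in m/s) 0.003911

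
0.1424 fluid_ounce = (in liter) 0.004211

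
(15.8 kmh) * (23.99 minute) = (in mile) 3.925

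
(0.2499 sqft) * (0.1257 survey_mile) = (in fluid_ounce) 1.588e+05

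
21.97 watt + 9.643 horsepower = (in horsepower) 9.672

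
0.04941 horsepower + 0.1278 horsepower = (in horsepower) 0.1772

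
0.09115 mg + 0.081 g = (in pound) 0.0001788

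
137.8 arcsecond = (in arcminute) 2.297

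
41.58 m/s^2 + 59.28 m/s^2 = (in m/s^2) 100.9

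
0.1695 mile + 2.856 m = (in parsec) 8.933e-15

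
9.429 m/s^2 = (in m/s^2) 9.429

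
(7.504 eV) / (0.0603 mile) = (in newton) 1.239e-20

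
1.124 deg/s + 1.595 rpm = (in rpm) 1.782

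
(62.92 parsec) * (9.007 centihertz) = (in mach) 5.136e+14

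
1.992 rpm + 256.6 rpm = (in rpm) 258.6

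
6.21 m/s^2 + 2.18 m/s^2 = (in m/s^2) 8.39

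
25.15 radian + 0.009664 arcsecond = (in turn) 4.003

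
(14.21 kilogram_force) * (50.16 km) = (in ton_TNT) 0.001671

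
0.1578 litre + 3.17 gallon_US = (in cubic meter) 0.01216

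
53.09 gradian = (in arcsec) 1.72e+05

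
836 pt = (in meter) 0.2949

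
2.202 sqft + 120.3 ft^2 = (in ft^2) 122.5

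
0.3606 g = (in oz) 0.01272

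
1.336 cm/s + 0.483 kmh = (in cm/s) 14.75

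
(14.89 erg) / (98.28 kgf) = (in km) 1.545e-12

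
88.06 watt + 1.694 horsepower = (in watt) 1351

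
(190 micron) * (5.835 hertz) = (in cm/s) 0.1109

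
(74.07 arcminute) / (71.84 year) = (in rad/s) 9.51e-12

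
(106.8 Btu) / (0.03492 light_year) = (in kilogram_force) 3.478e-11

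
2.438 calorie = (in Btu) 0.009668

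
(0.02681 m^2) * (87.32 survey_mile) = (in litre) 3.768e+06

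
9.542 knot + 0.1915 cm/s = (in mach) 0.01442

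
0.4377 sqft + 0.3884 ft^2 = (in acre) 1.896e-05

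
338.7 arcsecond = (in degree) 0.09408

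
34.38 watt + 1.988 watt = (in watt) 36.37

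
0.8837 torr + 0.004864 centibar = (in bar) 0.001227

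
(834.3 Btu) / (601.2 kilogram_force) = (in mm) 1.493e+05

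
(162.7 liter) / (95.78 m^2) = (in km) 1.699e-06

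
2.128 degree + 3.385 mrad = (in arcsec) 8359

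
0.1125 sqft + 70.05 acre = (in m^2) 2.835e+05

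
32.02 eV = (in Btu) 4.862e-21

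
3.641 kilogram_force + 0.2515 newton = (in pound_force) 8.084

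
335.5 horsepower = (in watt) 2.502e+05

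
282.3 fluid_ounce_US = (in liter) 8.349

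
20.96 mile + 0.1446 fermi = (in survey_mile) 20.96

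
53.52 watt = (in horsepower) 0.07177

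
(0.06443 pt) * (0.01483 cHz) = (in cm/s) 3.371e-07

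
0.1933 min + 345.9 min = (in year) 0.0006585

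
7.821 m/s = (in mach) 0.02297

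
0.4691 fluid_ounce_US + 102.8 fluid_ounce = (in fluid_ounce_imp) 107.5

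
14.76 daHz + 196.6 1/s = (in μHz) 3.442e+08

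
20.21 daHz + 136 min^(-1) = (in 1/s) 204.4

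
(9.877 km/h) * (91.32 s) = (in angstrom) 2.505e+12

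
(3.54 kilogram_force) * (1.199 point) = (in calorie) 0.00351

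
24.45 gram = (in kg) 0.02445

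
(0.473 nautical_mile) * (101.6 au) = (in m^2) 1.331e+16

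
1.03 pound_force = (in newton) 4.582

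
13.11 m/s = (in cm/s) 1311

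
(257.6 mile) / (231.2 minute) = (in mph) 66.85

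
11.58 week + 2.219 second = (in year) 0.2221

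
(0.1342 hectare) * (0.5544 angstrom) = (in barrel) 4.68e-07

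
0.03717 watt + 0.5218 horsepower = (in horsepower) 0.5218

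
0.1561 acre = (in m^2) 631.7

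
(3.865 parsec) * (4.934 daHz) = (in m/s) 5.884e+18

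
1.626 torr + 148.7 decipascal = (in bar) 0.002317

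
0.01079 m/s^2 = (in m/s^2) 0.01079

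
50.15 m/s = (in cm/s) 5015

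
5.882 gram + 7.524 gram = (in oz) 0.4729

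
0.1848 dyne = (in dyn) 0.1848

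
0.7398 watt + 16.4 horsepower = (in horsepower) 16.4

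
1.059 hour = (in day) 0.04412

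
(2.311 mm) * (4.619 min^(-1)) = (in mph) 0.000398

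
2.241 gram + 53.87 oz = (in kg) 1.529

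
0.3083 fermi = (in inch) 1.214e-14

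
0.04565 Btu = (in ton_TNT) 1.151e-08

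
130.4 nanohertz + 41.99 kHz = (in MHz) 0.04199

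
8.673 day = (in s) 7.493e+05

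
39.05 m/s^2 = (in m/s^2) 39.05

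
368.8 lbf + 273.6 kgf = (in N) 4324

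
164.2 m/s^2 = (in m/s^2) 164.2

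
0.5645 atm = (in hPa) 572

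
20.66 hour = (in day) 0.8608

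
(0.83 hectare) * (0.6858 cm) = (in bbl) 358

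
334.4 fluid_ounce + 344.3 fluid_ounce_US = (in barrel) 0.1262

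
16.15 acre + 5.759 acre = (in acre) 21.91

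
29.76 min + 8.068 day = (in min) 1.165e+04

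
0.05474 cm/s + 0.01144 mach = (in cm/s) 389.6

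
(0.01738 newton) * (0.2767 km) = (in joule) 4.809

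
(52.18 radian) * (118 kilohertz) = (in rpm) 5.88e+07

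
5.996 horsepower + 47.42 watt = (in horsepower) 6.06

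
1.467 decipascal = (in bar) 1.467e-06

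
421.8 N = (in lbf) 94.82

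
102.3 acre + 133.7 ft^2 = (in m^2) 4.14e+05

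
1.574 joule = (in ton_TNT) 3.762e-10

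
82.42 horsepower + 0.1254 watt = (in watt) 6.146e+04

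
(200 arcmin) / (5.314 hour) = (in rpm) 2.904e-05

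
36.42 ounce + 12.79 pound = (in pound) 15.07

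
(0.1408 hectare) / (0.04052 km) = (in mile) 0.02159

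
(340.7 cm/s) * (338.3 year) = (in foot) 1.193e+11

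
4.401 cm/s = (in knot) 0.08555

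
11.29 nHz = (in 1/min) 6.774e-07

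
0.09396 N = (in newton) 0.09396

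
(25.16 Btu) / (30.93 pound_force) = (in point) 5.469e+05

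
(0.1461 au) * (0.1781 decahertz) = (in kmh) 1.401e+11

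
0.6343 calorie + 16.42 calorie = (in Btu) 0.06763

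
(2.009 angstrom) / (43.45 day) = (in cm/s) 5.352e-15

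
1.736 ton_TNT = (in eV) 4.533e+28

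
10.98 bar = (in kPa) 1098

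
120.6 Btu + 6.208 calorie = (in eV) 7.943e+23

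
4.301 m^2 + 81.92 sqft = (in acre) 0.002943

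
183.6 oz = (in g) 5205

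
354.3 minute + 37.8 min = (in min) 392.1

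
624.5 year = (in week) 3.256e+04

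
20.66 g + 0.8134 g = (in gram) 21.47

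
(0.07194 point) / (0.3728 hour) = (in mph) 4.23e-08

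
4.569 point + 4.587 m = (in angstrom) 4.589e+10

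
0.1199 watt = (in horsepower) 0.0001608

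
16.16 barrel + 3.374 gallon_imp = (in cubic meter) 2.585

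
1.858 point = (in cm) 0.06555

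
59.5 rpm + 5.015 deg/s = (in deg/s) 362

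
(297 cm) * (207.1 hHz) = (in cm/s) 6.151e+06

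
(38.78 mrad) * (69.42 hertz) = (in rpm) 25.71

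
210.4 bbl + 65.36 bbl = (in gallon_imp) 9644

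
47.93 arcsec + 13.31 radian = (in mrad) 1.331e+04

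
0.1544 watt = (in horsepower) 0.0002071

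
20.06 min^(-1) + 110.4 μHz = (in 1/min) 20.07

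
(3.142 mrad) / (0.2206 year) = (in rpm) 4.313e-09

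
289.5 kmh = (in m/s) 80.42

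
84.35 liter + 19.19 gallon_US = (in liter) 157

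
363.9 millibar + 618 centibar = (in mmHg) 4908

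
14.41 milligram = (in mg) 14.41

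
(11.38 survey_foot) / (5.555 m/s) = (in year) 1.98e-08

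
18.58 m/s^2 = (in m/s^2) 18.58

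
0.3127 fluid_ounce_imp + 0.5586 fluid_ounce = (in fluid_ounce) 0.859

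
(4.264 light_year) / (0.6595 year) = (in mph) 4.339e+09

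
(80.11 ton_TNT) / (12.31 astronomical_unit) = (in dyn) 1.82e+04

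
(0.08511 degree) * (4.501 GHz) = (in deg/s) 3.831e+08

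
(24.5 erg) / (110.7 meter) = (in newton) 2.213e-08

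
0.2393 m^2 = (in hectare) 2.393e-05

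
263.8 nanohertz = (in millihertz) 0.0002638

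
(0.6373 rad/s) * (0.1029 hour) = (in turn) 37.57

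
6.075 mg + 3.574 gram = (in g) 3.58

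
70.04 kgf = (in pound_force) 154.4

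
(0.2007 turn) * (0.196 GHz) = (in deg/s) 1.416e+10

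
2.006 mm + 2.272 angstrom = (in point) 5.686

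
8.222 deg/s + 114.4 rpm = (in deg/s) 694.6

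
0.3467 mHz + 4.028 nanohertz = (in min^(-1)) 0.0208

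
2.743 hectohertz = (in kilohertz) 0.2743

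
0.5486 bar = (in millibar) 548.6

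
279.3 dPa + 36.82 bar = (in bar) 36.82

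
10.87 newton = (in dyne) 1.087e+06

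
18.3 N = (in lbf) 4.114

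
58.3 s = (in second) 58.3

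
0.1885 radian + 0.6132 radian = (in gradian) 51.04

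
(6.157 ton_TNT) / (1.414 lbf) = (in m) 4.096e+09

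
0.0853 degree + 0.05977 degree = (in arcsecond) 522.3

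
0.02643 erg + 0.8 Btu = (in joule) 844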